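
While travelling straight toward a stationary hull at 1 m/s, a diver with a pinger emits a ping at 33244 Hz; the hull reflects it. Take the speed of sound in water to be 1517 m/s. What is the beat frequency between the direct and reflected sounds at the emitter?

43.9 Hz

The hull receives the sound from a moving source: f₁ = f₀ · v/(v − v_e) = 33244 × 1517/1516 ≈ 33265.9 Hz.
On the return leg the diver with a pinger is a moving observer: f₂ = f₁ · (v + v_e)/v = 33265.9 × 1518/1517 ≈ 33287.9 Hz.
Beat against the emitted tone: |f₂ − f₀| = 2v_e·f₀/(v − v_e) = 2 × 1 × 33244/1516 ≈ 43.9 Hz.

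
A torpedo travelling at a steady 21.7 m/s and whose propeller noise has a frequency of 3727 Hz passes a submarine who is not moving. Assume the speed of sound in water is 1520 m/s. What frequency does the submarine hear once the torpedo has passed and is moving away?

Receding: f₂ = f · v/(v + v_s) = 3727 × 1520/1541.7 ≈ 3675 Hz.

3675 Hz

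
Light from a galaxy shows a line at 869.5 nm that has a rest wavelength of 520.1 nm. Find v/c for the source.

λ'/λ₀ = 1.6718 > 1 (redshift), so the source is receding.
λ'/λ₀ = √((1 + β)/(1 − β)) for a receding source ⇒ β = (r² − 1)/(r² + 1) with r = λ'/λ₀.
β = (2.7949 − 1)/(2.7949 + 1) ≈ 0.473.

0.473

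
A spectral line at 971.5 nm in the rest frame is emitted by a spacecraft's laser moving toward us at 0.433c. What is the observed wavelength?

Relativistic Doppler for wavelength: λ' = λ₀ · √((1 − β)/(1 + β)).
λ' = 971.5 × √(0.5670/1.4330) = 971.5 × 0.62903 ≈ 611.1 nm.

611.1 nm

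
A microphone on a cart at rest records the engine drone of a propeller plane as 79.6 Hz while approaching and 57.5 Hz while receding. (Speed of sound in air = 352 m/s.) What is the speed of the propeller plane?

f₁/f₂ = (v + v_s)/(v − v_s), so v_s = v · (f₁ − f₂)/(f₁ + f₂).
v_s = 352 × (79.6 − 57.5)/(79.6 + 57.5) = 352 × 22.1/137.1 ≈ 57 m/s.

57 m/s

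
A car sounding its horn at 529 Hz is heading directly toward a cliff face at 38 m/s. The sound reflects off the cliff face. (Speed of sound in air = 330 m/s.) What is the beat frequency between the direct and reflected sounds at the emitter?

The cliff face receives the sound from a moving source: f₁ = f₀ · v/(v − v_e) = 529 × 330/292 ≈ 597.8 Hz.
On the return leg the car is a moving observer: f₂ = f₁ · (v + v_e)/v = 597.8 × 368/330 ≈ 666.7 Hz.
Equivalently f₂ = f₀ · (v + v_e)/(v − v_e).
Beat against the emitted tone: |f₂ − f₀| = 2v_e·f₀/(v − v_e) = 2 × 38 × 529/292 ≈ 138 Hz.

138 Hz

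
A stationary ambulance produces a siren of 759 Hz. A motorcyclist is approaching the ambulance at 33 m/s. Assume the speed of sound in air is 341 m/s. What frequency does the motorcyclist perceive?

Moving observer, stationary source: f' = f · (v + v_o)/v.
f' = 759 × (341 + 33)/341 = 759 × 374/341 ≈ 832 Hz.

832 Hz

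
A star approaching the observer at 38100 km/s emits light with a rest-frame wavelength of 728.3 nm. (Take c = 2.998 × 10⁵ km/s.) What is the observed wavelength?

β = v/c = 38100/299800 = 0.1271.
Relativistic Doppler for wavelength: λ' = λ₀ · √((1 − β)/(1 + β)).
λ' = 728.3 × √(0.8729/1.1271) = 728.3 × 0.88005 ≈ 640.9 nm.

640.9 nm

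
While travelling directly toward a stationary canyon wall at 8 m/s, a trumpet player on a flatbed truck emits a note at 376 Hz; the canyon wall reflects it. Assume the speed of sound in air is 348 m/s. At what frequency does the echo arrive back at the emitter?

394 Hz

The canyon wall receives the sound from a moving source: f₁ = f₀ · v/(v − v_e) = 376 × 348/340 ≈ 385 Hz.
On the return leg the trumpet player on a flatbed truck is a moving observer: f₂ = f₁ · (v + v_e)/v = 385 × 356/348 ≈ 394 Hz.
Equivalently f₂ = f₀ · (v + v_e)/(v − v_e).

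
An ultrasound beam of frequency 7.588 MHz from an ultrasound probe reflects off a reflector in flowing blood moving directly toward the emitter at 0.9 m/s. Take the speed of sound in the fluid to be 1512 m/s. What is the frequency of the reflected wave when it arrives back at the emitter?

At the reflector in flowing blood (a moving observer), f₁ = f₀ · (v + u)/v = 7.588 × 1512.9/1512 ≈ 7.593 MHz.
The reflection then acts as a moving source: f₂ = f₁ · v/(v − u) ≈ 7.597 MHz.

7.597 MHz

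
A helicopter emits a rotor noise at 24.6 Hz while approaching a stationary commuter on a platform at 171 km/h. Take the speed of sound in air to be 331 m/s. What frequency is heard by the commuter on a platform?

171 km/h = 47.5 m/s.
Moving source, stationary observer: f' = f · v/(v − v_s) since the source is approaching.
f' = 24.6 × 331/(331 − 47.5) = 24.6 × 331/283.5 ≈ 28.7 Hz.

28.7 Hz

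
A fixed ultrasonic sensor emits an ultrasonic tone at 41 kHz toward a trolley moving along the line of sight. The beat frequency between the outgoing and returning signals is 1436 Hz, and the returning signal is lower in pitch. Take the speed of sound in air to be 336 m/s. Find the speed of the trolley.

Double Doppler shift off a moving reflector: f₂ = f₀ · (v + u)/(v − u) (u > 0 toward emitter).
Returning signal is lower, so f₂ = f₀ − Δf = 41000 − 1436 = 39564 Hz.
Rearranging, u = v · (f₂ − f₀)/(f₂ + f₀) = 336 × -1436/80564 ≈ -6.0 m/s.
So the trolley is moving at 6.0 m/s away from the emitter.

6.0 m/s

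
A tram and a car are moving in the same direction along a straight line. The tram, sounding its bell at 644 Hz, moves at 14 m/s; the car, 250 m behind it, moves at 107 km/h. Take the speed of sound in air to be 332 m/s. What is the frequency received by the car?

107 km/h = 29.72 m/s.
The car is behind, so the tram is moving away from it while the car is moving toward the tram.
General Doppler shift: f' = f · (v + v_o)/(v + v_s).
f' = 644 × (332 + 29.72)/(332 + 14) = 644 × 361.72/346 ≈ 673 Hz.

673 Hz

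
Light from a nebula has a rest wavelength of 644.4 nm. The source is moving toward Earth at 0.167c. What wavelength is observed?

Relativistic Doppler for wavelength: λ' = λ₀ · √((1 − β)/(1 + β)).
λ' = 644.4 × √(0.8330/1.1670) = 644.4 × 0.84486 ≈ 544.4 nm.

544.4 nm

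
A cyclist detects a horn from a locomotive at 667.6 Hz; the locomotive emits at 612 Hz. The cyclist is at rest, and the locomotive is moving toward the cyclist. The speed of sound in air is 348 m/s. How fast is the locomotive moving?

f' = f · v/(v − v_s) ⇒ v_s = v · |1 − f/f'|.
v_s = 348 × |1 − 612/667.6| = 348 × 0.08328 ≈ 29 m/s.

29 m/s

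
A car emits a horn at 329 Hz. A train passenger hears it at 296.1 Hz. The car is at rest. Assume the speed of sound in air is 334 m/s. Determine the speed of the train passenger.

33 m/s

f' < f, so the train passenger is receding.
f' = f · (v − v_o)/v ⇒ v_o = v · |f'/f − 1|.
v_o = 334 × |296.1/329 − 1| = 334 × 0.1 ≈ 33 m/s.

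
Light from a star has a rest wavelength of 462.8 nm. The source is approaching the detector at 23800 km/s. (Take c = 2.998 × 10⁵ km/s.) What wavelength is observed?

β = v/c = 23800/299800 = 0.0794.
Relativistic Doppler for wavelength: λ' = λ₀ · √((1 − β)/(1 + β)).
λ' = 462.8 × √(0.9206/1.0794) = 462.8 × 0.92353 ≈ 427.4 nm.

427.4 nm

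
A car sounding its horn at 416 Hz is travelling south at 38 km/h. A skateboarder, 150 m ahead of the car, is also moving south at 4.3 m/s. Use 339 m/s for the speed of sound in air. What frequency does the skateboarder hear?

424 Hz

38 km/h = 10.56 m/s.
The skateboarder is ahead, so the car is moving toward it while the skateboarder is moving away from the car.
General Doppler shift: f' = f · (v − v_o)/(v − v_s).
f' = 416 × (339 − 4.3)/(339 − 10.56) = 416 × 334.7/328.44 ≈ 424 Hz.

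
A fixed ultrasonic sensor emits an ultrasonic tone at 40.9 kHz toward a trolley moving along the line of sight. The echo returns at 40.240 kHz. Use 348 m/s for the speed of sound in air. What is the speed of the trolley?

Double Doppler shift off a moving reflector: f₂ = f₀ · (v + u)/(v − u) (u > 0 toward emitter).
Rearranging, u = v · (f₂ − f₀)/(f₂ + f₀) = 348 × -0.660/81.140 ≈ -2.83 m/s.
So the trolley is moving at 2.83 m/s away from the emitter.

2.83 m/s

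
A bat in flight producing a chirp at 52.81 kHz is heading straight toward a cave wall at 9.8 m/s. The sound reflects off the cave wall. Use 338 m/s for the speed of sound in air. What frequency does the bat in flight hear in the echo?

56.0 kHz

The cave wall receives the sound from a moving source: f₁ = f₀ · v/(v − v_e) = 52.81 × 338/328.2 ≈ 54.4 kHz.
On the return leg the bat in flight is a moving observer: f₂ = f₁ · (v + v_e)/v = 54.4 × 347.8/338 ≈ 56.0 kHz.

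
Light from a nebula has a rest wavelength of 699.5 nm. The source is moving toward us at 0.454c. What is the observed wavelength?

Relativistic Doppler for wavelength: λ' = λ₀ · √((1 − β)/(1 + β)).
λ' = 699.5 × √(0.5460/1.4540) = 699.5 × 0.61279 ≈ 428.6 nm.

428.6 nm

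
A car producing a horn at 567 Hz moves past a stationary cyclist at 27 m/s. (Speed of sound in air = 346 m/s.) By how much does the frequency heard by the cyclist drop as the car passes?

89.0 Hz

Approaching: f₁ = f · v/(v − v_s) = 567 × 346/319 ≈ 615.0 Hz.
Receding: f₂ = f · v/(v + v_s) = 567 × 346/373 ≈ 526.0 Hz.
Drop: f₁ − f₂ = 2f·v·v_s/(v² − v_s²) = 2 × 567 × 346 × 27/(346² − 27²) ≈ 89.0 Hz.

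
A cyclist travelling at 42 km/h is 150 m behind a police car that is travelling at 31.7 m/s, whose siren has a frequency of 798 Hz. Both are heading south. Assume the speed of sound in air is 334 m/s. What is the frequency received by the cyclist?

754 Hz

42 km/h = 11.67 m/s.
The cyclist is behind, so the police car is moving away from it while the cyclist is moving toward the police car.
General Doppler shift: f' = f · (v + v_o)/(v + v_s).
f' = 798 × (334 + 11.67)/(334 + 31.7) = 798 × 345.67/365.7 ≈ 754 Hz.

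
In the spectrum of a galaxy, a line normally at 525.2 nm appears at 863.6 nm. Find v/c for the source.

0.460

λ'/λ₀ = 1.6443 > 1 (redshift), so the source is receding.
λ'/λ₀ = √((1 + β)/(1 − β)) for a receding source ⇒ β = (r² − 1)/(r² + 1) with r = λ'/λ₀.
β = (2.7038 − 1)/(2.7038 + 1) ≈ 0.460.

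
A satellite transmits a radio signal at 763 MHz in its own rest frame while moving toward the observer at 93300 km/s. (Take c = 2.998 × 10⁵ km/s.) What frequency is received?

β = v/c = 93300/299800 = 0.3112.
Relativistic Doppler for frequency: f' = f₀ · √((1 + β)/(1 − β)).
f' = 763 × √(1.3112/0.6888) = 763 × 1.37972 ≈ 1052.7 MHz.

1052.7 MHz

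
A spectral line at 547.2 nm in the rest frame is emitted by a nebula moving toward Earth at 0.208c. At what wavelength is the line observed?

443.1 nm

Relativistic Doppler for wavelength: λ' = λ₀ · √((1 − β)/(1 + β)).
λ' = 547.2 × √(0.7920/1.2080) = 547.2 × 0.80971 ≈ 443.1 nm.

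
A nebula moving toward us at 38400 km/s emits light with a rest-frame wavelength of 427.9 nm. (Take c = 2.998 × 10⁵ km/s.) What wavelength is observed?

376.2 nm

β = v/c = 38400/299800 = 0.1281.
Relativistic Doppler for wavelength: λ' = λ₀ · √((1 − β)/(1 + β)).
λ' = 427.9 × √(0.8719/1.1281) = 427.9 × 0.87916 ≈ 376.2 nm.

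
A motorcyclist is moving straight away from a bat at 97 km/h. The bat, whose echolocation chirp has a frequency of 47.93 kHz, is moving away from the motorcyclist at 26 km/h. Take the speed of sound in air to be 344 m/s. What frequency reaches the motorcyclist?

43.3 kHz

26 km/h = 7.222 m/s; 97 km/h = 26.94 m/s.
Both move, so f' = f · (v − v_o)/(v + v_s).
f' = 47.93 × (344 − 26.94)/(344 + 7.222) = 47.93 × 317.06/351.22 ≈ 43.3 kHz.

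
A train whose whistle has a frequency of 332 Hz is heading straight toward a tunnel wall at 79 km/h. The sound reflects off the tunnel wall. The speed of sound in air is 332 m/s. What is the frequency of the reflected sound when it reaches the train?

379 Hz

79 km/h = 21.94 m/s.
The tunnel wall receives the sound from a moving source: f₁ = f₀ · v/(v − v_e) = 332 × 332/310.06 ≈ 355 Hz.
On the return leg the train is a moving observer: f₂ = f₁ · (v + v_e)/v = 355 × 353.94/332 ≈ 379 Hz.
Equivalently f₂ = f₀ · (v + v_e)/(v − v_e).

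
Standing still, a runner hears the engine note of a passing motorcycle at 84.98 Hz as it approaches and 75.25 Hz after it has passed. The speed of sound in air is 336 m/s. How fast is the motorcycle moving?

20.4 m/s

f₁/f₂ = (v + v_s)/(v − v_s), so v_s = v · (f₁ − f₂)/(f₁ + f₂).
v_s = 336 × (84.98 − 75.25)/(84.98 + 75.25) = 336 × 9.73/160.23 ≈ 20.4 m/s.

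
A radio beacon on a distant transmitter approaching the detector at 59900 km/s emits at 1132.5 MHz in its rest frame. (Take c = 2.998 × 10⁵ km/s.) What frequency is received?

1386.7 MHz

β = v/c = 59900/299800 = 0.1998.
Relativistic Doppler for frequency: f' = f₀ · √((1 + β)/(1 − β)).
f' = 1132.5 × √(1.1998/0.8002) = 1132.5 × 1.22449 ≈ 1386.7 MHz.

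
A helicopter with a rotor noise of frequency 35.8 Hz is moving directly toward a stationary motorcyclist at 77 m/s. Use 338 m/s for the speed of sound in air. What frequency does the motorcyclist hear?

Moving source, stationary observer: f' = f · v/(v − v_s) since the source is approaching.
f' = 35.8 × 338/(338 − 77) = 35.8 × 338/261 ≈ 46.4 Hz.

46.4 Hz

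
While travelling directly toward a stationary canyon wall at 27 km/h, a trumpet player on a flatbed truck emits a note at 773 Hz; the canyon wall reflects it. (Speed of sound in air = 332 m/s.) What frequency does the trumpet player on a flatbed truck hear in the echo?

27 km/h = 7.5 m/s.
The canyon wall receives the sound from a moving source: f₁ = f₀ · v/(v − v_e) = 773 × 332/324.5 ≈ 791 Hz.
On the return leg the trumpet player on a flatbed truck is a moving observer: f₂ = f₁ · (v + v_e)/v = 791 × 339.5/332 ≈ 809 Hz.

809 Hz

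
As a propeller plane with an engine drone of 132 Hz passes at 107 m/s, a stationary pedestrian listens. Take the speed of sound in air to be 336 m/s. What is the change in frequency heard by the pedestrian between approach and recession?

Approaching: f₁ = f · v/(v − v_s) = 132 × 336/229 ≈ 193.7 Hz.
Receding: f₂ = f · v/(v + v_s) = 132 × 336/443 ≈ 100.1 Hz.
Drop: f₁ − f₂ = 2f·v·v_s/(v² − v_s²) = 2 × 132 × 336 × 107/(336² − 107²) ≈ 93.6 Hz.

93.6 Hz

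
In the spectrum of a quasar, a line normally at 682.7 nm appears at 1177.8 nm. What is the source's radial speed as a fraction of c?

0.497

λ'/λ₀ = 1.7252 > 1 (redshift), so the source is receding.
λ'/λ₀ = √((1 + β)/(1 − β)) for a receding source ⇒ β = (r² − 1)/(r² + 1) with r = λ'/λ₀.
β = (2.9763 − 1)/(2.9763 + 1) ≈ 0.497.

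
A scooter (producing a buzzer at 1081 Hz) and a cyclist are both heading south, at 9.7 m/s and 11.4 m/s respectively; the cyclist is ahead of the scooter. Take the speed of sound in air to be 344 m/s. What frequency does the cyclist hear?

1076 Hz

The cyclist is ahead, so the scooter is moving toward it while the cyclist is moving away from the scooter.
With source approaching and observer receding, f' = f · (v − v_o)/(v − v_s).
f' = 1081 × (344 − 11.4)/(344 − 9.7) = 1081 × 332.6/334.3 ≈ 1076 Hz.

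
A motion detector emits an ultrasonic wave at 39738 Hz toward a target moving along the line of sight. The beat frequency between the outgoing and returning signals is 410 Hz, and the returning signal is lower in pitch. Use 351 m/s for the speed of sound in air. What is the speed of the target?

1.82 m/s

Double Doppler shift off a moving reflector: f₂ = f₀ · (v + u)/(v − u) (u > 0 toward emitter).
Returning signal is lower, so f₂ = f₀ − Δf = 39738 − 410 = 39328 Hz.
Rearranging, u = v · (f₂ − f₀)/(f₂ + f₀) = 351 × -410/79066 ≈ -1.82 m/s.
So the target is moving at 1.82 m/s away from the emitter.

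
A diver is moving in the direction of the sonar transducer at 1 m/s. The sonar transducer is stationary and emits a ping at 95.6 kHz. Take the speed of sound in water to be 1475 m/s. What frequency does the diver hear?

95.7 kHz

Only the observer moves, toward the source, so f' = f · (v + v_o)/v.
f' = 95.6 × (1475 + 1)/1475 = 95.6 × 1476/1475 ≈ 95.7 kHz.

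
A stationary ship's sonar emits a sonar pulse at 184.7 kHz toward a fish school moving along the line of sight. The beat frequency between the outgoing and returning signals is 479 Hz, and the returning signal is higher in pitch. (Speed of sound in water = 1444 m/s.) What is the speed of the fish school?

1.87 m/s

Double Doppler shift off a moving reflector: f₂ = f₀ · (v + u)/(v − u) (u > 0 toward emitter).
Returning signal is higher, so f₂ = f₀ + Δf = 184700 + 479 = 185179 Hz.
Rearranging, u = v · (f₂ − f₀)/(f₂ + f₀) = 1444 × 479/369879 ≈ 1.87 m/s.
So the fish school is moving at 1.87 m/s toward the emitter.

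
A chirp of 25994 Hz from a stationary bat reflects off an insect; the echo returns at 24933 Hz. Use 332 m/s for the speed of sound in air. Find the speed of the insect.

6.9 m/s

Double Doppler shift off a moving reflector: f₂ = f₀ · (v + u)/(v − u) (u > 0 toward emitter).
Rearranging, u = v · (f₂ − f₀)/(f₂ + f₀) = 332 × -1061/50927 ≈ -6.9 m/s.
So the insect is moving at 6.9 m/s away from the emitter.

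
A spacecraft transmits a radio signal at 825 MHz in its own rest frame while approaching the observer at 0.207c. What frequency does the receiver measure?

Relativistic Doppler for frequency: f' = f₀ · √((1 + β)/(1 − β)).
f' = 825 × √(1.2070/0.7930) = 825 × 1.23372 ≈ 1017.8 MHz.

1017.8 MHz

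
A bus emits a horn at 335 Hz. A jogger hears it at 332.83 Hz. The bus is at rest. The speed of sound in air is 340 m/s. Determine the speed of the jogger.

f' < f, so the jogger is receding.
f' = f · (v − v_o)/v ⇒ v_o = v · |f'/f − 1|.
v_o = 340 × |332.83/335 − 1| = 340 × 0.006478 ≈ 2.20 m/s.

2.20 m/s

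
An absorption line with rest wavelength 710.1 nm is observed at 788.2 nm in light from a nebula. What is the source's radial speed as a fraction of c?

λ'/λ₀ = 1.1100 > 1 (redshift), so the source is receding.
λ'/λ₀ = √((1 + β)/(1 − β)) for a receding source ⇒ β = (r² − 1)/(r² + 1) with r = λ'/λ₀.
β = (1.2321 − 1)/(1.2321 + 1) ≈ 0.104.

0.104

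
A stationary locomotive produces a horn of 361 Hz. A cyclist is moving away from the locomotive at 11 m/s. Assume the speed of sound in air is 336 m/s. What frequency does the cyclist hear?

349 Hz

Moving observer, stationary source: f' = f · (v − v_o)/v.
f' = 361 × (336 − 11)/336 = 361 × 325/336 ≈ 349 Hz.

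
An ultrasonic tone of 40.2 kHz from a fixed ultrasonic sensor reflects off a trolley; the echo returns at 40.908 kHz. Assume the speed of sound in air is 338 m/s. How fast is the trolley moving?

2.95 m/s

Double Doppler shift off a moving reflector: f₂ = f₀ · (v + u)/(v − u) (u > 0 toward emitter).
Rearranging, u = v · (f₂ − f₀)/(f₂ + f₀) = 338 × 0.708/81.108 ≈ 2.95 m/s.
So the trolley is moving at 2.95 m/s toward the emitter.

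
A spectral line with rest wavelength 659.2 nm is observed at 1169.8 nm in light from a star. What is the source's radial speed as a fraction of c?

0.518

λ'/λ₀ = 1.7746 > 1 (redshift), so the source is receding.
λ'/λ₀ = √((1 + β)/(1 − β)) for a receding source ⇒ β = (r² − 1)/(r² + 1) with r = λ'/λ₀.
β = (3.1491 − 1)/(3.1491 + 1) ≈ 0.518.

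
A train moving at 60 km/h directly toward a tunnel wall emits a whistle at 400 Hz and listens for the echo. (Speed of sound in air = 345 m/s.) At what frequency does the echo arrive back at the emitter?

441 Hz

60 km/h = 16.67 m/s.
The tunnel wall receives the sound from a moving source: f₁ = f₀ · v/(v − v_e) = 400 × 345/328.33 ≈ 420 Hz.
On the return leg the train is a moving observer: f₂ = f₁ · (v + v_e)/v = 420 × 361.67/345 ≈ 441 Hz.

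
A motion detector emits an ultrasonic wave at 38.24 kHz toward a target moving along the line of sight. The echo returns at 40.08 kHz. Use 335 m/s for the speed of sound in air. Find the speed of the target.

Double Doppler shift off a moving reflector: f₂ = f₀ · (v + u)/(v − u) (u > 0 toward emitter).
Rearranging, u = v · (f₂ − f₀)/(f₂ + f₀) = 335 × 1.84/78.32 ≈ 7.9 m/s.
So the target is moving at 7.9 m/s toward the emitter.

7.9 m/s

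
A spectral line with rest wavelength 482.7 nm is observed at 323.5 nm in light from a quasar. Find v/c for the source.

λ'/λ₀ = 0.6702 < 1 (blueshift), so the source is approaching.
λ'/λ₀ = √((1 − β)/(1 + β)) for an approaching source ⇒ β = (1 − r²)/(1 + r²) with r = λ'/λ₀.
β = (1 − 0.4492)/(1 + 0.4492) ≈ 0.380.

0.380c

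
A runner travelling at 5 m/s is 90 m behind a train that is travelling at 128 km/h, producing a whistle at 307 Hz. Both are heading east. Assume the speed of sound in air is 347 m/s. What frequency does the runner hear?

282 Hz

128 km/h = 35.56 m/s.
The runner is behind, so the train is moving away from it while the runner is moving toward the train.
With source receding and observer approaching, f' = f · (v + v_o)/(v + v_s).
f' = 307 × (347 + 5)/(347 + 35.56) = 307 × 352/382.56 ≈ 282 Hz.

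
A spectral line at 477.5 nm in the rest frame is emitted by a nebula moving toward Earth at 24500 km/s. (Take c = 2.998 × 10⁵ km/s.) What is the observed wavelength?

β = v/c = 24500/299800 = 0.0817.
Relativistic Doppler for wavelength: λ' = λ₀ · √((1 − β)/(1 + β)).
λ' = 477.5 × √(0.9183/1.0817) = 477.5 × 0.92136 ≈ 439.9 nm.

439.9 nm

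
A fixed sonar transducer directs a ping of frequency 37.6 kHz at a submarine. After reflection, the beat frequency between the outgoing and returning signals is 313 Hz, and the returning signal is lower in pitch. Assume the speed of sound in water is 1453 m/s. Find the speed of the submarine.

Double Doppler shift off a moving reflector: f₂ = f₀ · (v + u)/(v − u) (u > 0 toward emitter).
Returning signal is lower, so f₂ = f₀ − Δf = 37600 − 313 = 37287 Hz.
Rearranging, u = v · (f₂ − f₀)/(f₂ + f₀) = 1453 × -313/74887 ≈ -6.1 m/s.
So the submarine is moving at 6.1 m/s away from the emitter.

6.1 m/s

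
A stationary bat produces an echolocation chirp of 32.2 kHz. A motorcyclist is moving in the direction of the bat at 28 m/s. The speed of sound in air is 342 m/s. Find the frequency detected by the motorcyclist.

34.8 kHz

Only the observer moves, toward the source, so f' = f · (v + v_o)/v.
f' = 32.2 × (342 + 28)/342 = 32.2 × 370/342 ≈ 34.8 kHz.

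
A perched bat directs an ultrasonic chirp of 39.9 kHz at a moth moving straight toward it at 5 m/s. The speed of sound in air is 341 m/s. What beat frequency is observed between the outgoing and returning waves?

1188 Hz

At the moth (a moving observer), f₁ = f₀ · (v + u)/v = 39.9 × 346/341 ≈ 40.485 kHz.
On reflection it acts as a source moving toward the stationary detector: f₂ = f₁ · v/(v − u) = 40.485 × 341/336 ≈ 41.087 kHz.
Equivalently f₂ = f₀ · (v + u)/(v − u).
Beat frequency (with f₀ = 39900 Hz): |f₂ − f₀| = 2u·f₀/(v − u) = 2 × 5 × 39900/336 ≈ 1188 Hz.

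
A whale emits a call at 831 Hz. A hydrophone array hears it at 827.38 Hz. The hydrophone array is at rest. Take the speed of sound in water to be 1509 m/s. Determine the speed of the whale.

6.6 m/s

f' < f, so the whale is receding.
f' = f · v/(v + v_s) ⇒ v_s = v · |1 − f/f'|.
v_s = 1509 × |1 − 831/827.38| = 1509 × 0.004375 ≈ 6.6 m/s.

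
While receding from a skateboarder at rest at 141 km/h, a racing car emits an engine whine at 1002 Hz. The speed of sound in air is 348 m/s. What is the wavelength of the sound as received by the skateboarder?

141 km/h = 39.17 m/s.
Only the source moves, away from the listener, so f' = f · v/(v + v_s).
f' = 1002 × 348/(348 + 39.17) ≈ 901 Hz.
λ' = v/f' = 348/900.635 ≈ 38.6 cm.

38.6 cm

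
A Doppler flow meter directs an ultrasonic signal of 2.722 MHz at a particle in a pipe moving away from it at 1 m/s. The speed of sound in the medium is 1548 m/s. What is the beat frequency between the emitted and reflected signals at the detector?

At the particle in a pipe (a moving observer), f₁ = f₀ · (v − u)/v = 2.722 × 1547/1548 ≈ 2.72024 MHz.
The reflection then acts as a moving source: f₂ = f₁ · v/(v + u) ≈ 2.71849 MHz.
Beat frequency (with f₀ = 2722000 Hz): |f₂ − f₀| = 2u·f₀/(v + u) = 2 × 1 × 2722000/1549 ≈ 3515 Hz.

3515 Hz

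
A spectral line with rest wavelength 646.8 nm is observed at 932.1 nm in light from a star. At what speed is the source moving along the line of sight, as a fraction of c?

0.350c

λ'/λ₀ = 1.4411 > 1 (redshift), so the source is receding.
λ'/λ₀ = √((1 + β)/(1 − β)) for a receding source ⇒ β = (r² − 1)/(r² + 1) with r = λ'/λ₀.
β = (2.0768 − 1)/(2.0768 + 1) ≈ 0.350.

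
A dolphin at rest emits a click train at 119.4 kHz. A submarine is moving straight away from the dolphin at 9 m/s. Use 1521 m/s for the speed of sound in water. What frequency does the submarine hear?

118.7 kHz

Only the observer moves, away from the source, so f' = f · (v − v_o)/v.
f' = 119.4 × (1521 − 9)/1521 = 119.4 × 1512/1521 ≈ 118.7 kHz.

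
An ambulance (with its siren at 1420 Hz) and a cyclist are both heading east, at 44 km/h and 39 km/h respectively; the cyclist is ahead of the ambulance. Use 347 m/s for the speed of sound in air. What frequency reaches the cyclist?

44 km/h = 12.22 m/s; 39 km/h = 10.83 m/s.
The cyclist is ahead, so the ambulance is moving toward it while the cyclist is moving away from the ambulance.
With source approaching and observer receding, f' = f · (v − v_o)/(v − v_s).
f' = 1420 × (347 − 10.83)/(347 − 12.22) = 1420 × 336.17/334.78 ≈ 1426 Hz.

1426 Hz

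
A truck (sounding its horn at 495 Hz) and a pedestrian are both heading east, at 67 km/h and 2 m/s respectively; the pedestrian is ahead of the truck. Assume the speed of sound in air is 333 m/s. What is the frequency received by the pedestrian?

67 km/h = 18.61 m/s.
The pedestrian is ahead, so the truck is moving toward it while the pedestrian is moving away from the truck.
With source approaching and observer receding, f' = f · (v − v_o)/(v − v_s).
f' = 495 × (333 − 2)/(333 − 18.61) = 495 × 331/314.39 ≈ 521 Hz.

521 Hz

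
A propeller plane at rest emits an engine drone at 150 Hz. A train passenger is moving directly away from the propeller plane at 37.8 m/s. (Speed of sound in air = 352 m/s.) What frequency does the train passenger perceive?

Moving observer, stationary source: f' = f · (v − v_o)/v.
f' = 150 × (352 − 37.8)/352 = 150 × 314.2/352 ≈ 134 Hz.

134 Hz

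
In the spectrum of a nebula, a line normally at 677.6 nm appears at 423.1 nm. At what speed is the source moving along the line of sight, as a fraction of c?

λ'/λ₀ = 0.6244 < 1 (blueshift), so the source is approaching.
λ'/λ₀ = √((1 − β)/(1 + β)) for an approaching source ⇒ β = (1 − r²)/(1 + r²) with r = λ'/λ₀.
β = (1 − 0.3899)/(1 + 0.3899) ≈ 0.439.

0.439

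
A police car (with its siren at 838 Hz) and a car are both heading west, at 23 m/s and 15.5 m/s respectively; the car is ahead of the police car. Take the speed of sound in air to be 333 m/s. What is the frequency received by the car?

The car is ahead, so the police car is moving toward it while the car is moving away from the police car.
Both move, so f' = f · (v − v_o)/(v − v_s).
f' = 838 × (333 − 15.5)/(333 − 23) = 838 × 317.5/310 ≈ 858 Hz.

858 Hz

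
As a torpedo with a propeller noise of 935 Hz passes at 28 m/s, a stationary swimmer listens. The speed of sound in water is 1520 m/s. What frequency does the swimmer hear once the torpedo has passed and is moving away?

918 Hz

Receding: f₂ = f · v/(v + v_s) = 935 × 1520/1548 ≈ 918 Hz.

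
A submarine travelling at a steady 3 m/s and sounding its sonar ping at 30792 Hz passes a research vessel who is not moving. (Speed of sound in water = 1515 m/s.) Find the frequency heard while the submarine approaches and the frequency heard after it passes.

Approaching: f₁ = f · v/(v − v_s) = 30792 × 1515/1512 ≈ 30853 Hz.
Receding: f₂ = f · v/(v + v_s) = 30792 × 1515/1518 ≈ 30731 Hz.

30853 Hz approaching; 30731 Hz receding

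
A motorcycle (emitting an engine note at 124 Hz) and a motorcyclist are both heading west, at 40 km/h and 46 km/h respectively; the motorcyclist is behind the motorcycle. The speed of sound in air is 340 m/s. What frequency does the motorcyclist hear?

125 Hz

40 km/h = 11.11 m/s; 46 km/h = 12.78 m/s.
The motorcyclist is behind, so the motorcycle is moving away from it while the motorcyclist is moving toward the motorcycle.
General Doppler shift: f' = f · (v + v_o)/(v + v_s).
f' = 124 × (340 + 12.78)/(340 + 11.11) = 124 × 352.78/351.11 ≈ 125 Hz.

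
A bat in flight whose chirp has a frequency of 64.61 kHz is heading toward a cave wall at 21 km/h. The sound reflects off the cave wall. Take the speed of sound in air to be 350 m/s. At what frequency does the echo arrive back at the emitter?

21 km/h = 5.833 m/s.
The cave wall receives the sound from a moving source: f₁ = f₀ · v/(v − v_e) = 64.61 × 350/344.17 ≈ 65.7 kHz.
On the return leg the bat in flight is a moving observer: f₂ = f₁ · (v + v_e)/v = 65.7 × 355.83/350 ≈ 66.8 kHz.

66.8 kHz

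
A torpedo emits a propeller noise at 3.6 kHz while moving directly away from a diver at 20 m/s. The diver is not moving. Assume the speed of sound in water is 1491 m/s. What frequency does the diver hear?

3.55 kHz

Only the source moves, away from the listener, so f' = f · v/(v + v_s).
f' = 3.6 × 1491/(1491 + 20) = 3.6 × 1491/1511 ≈ 3.55 kHz.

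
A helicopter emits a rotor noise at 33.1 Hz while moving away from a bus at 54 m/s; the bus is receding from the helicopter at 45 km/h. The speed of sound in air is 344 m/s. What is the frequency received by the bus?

45 km/h = 12.5 m/s.
With source receding and observer receding, f' = f · (v − v_o)/(v + v_s).
f' = 33.1 × (344 − 12.5)/(344 + 54) = 33.1 × 331.5/398 ≈ 27.6 Hz.

27.6 Hz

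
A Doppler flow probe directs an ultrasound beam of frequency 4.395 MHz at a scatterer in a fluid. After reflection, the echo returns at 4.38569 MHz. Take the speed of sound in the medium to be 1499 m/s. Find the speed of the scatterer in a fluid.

1.59 m/s

Double Doppler shift off a moving reflector: f₂ = f₀ · (v + u)/(v − u) (u > 0 toward emitter).
Rearranging, u = v · (f₂ − f₀)/(f₂ + f₀) = 1499 × -0.00931/8.78069 ≈ -1.59 m/s.
So the scatterer in a fluid is moving at 1.59 m/s away from the emitter.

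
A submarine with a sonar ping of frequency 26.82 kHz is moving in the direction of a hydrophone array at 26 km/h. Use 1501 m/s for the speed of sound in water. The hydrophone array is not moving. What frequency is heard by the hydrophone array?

26.9 kHz

26 km/h = 7.222 m/s.
Only the source moves, toward the listener, so f' = f · v/(v − v_s).
f' = 26.82 × 1501/(1501 − 7.222) = 26.82 × 1501/1494 ≈ 26.9 kHz.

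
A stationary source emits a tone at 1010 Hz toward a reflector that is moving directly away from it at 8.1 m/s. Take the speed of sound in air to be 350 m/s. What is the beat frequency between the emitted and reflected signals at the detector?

At the reflector (a moving observer), f₁ = f₀ · (v − u)/v = 1010 × 341.9/350 ≈ 986.6 Hz.
The reflection then acts as a moving source: f₂ = f₁ · v/(v + u) ≈ 964.3 Hz.
Beat frequency: |f₂ − f₀| = 2u·f₀/(v + u) = 2 × 8.1 × 1010/358.1 ≈ 45.7 Hz.

45.7 Hz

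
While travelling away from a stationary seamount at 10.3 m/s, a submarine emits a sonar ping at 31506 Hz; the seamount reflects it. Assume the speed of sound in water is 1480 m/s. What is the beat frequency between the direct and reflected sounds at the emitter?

435 Hz

The seamount receives the sound from a moving source: f₁ = f₀ · v/(v + v_e) = 31506 × 1480/1490.3 ≈ 31288 Hz.
On the return leg the submarine is a moving observer: f₂ = f₁ · (v − v_e)/v = 31288 × 1469.7/1480 ≈ 31071 Hz.
Beat against the emitted tone: |f₂ − f₀| = 2v_e·f₀/(v + v_e) = 2 × 10.3 × 31506/1490.3 ≈ 435 Hz.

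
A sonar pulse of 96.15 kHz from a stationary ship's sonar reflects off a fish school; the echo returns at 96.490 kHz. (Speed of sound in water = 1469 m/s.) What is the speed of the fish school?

Double Doppler shift off a moving reflector: f₂ = f₀ · (v + u)/(v − u) (u > 0 toward emitter).
Rearranging, u = v · (f₂ − f₀)/(f₂ + f₀) = 1469 × 0.340/192.640 ≈ 2.59 m/s.
So the fish school is moving at 2.59 m/s toward the emitter.

2.59 m/s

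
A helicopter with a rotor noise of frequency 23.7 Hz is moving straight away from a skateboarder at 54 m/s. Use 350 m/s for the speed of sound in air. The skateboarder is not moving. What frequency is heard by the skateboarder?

Only the source moves, away from the listener, so f' = f · v/(v + v_s).
f' = 23.7 × 350/(350 + 54) = 23.7 × 350/404 ≈ 20.5 Hz.

20.5 Hz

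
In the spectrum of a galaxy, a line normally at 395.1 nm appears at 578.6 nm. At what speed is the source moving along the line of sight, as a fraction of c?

λ'/λ₀ = 1.4644 > 1 (redshift), so the source is receding.
λ'/λ₀ = √((1 + β)/(1 − β)) for a receding source ⇒ β = (r² − 1)/(r² + 1) with r = λ'/λ₀.
β = (2.1446 − 1)/(2.1446 + 1) ≈ 0.364.

0.364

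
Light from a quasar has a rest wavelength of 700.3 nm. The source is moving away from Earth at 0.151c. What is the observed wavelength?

Relativistic Doppler for wavelength: λ' = λ₀ · √((1 + β)/(1 − β)).
λ' = 700.3 × √(1.1510/0.8490) = 700.3 × 1.16435 ≈ 815.4 nm.

815.4 nm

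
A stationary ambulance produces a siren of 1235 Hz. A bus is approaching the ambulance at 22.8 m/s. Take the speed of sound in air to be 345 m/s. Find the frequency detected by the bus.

Only the observer moves, toward the source, so f' = f · (v + v_o)/v.
f' = 1235 × (345 + 22.8)/345 = 1235 × 367.8/345 ≈ 1317 Hz.

1317 Hz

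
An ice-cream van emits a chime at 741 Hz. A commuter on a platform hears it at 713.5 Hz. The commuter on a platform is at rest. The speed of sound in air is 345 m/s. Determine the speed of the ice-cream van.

f' < f, so the ice-cream van is receding.
f' = f · v/(v + v_s) ⇒ v_s = v · |1 − f/f'|.
v_s = 345 × |1 − 741/713.5| = 345 × 0.03854 ≈ 13.3 m/s.

13.3 m/s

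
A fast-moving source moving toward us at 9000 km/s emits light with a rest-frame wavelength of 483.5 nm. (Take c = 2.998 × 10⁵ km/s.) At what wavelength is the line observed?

β = v/c = 9000/299800 = 0.0300.
Relativistic Doppler for wavelength: λ' = λ₀ · √((1 − β)/(1 + β)).
λ' = 483.5 × √(0.9700/1.0300) = 483.5 × 0.97042 ≈ 469.2 nm.

469.2 nm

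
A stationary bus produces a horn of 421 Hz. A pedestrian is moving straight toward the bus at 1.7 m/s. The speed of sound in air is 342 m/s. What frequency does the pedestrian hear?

423 Hz

Moving observer, stationary source: f' = f · (v + v_o)/v.
f' = 421 × (342 + 1.7)/342 = 421 × 343.7/342 ≈ 423 Hz.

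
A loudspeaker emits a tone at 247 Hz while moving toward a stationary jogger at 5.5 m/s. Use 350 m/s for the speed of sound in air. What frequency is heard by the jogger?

Only the source moves, toward the listener, so f' = f · v/(v − v_s).
f' = 247 × 350/(350 − 5.5) = 247 × 350/344.5 ≈ 251 Hz.

251 Hz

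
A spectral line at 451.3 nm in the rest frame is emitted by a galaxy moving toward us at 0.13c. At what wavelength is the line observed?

Relativistic Doppler for wavelength: λ' = λ₀ · √((1 − β)/(1 + β)).
λ' = 451.3 × √(0.8700/1.1300) = 451.3 × 0.87745 ≈ 396.0 nm.

396.0 nm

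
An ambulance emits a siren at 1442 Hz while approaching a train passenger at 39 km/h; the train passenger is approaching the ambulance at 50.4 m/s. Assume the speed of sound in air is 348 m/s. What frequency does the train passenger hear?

1704 Hz

39 km/h = 10.83 m/s.
General Doppler shift: f' = f · (v + v_o)/(v − v_s).
f' = 1442 × (348 + 50.4)/(348 − 10.83) = 1442 × 398.4/337.17 ≈ 1704 Hz.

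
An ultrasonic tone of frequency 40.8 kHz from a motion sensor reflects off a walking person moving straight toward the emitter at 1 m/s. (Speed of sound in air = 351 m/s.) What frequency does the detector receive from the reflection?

At the walking person (a moving observer), f₁ = f₀ · (v + u)/v = 40.8 × 352/351 ≈ 40.9 kHz.
The reflection then acts as a moving source: f₂ = f₁ · v/(v − u) ≈ 41.0 kHz.
Equivalently f₂ = f₀ · (v + u)/(v − u).

41.0 kHz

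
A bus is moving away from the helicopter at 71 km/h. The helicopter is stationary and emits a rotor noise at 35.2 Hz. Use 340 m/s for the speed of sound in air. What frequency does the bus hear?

71 km/h = 19.72 m/s.
Moving observer, stationary source: f' = f · (v − v_o)/v.
f' = 35.2 × (340 − 19.72)/340 = 35.2 × 320.28/340 ≈ 33.2 Hz.

33.2 Hz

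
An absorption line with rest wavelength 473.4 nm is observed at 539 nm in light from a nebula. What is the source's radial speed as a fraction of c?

0.129

λ'/λ₀ = 1.1386 > 1 (redshift), so the source is receding.
λ'/λ₀ = √((1 + β)/(1 − β)) for a receding source ⇒ β = (r² − 1)/(r² + 1) with r = λ'/λ₀.
β = (1.2963 − 1)/(1.2963 + 1) ≈ 0.129.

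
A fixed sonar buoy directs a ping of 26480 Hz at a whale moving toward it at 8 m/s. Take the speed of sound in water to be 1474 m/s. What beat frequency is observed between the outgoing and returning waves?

The whale first receives the wave as a moving observer: f₁ = f₀ · (v + u)/v = 26480 × (1474 + 8)/1474 ≈ 26624 Hz.
On reflection it acts as a source moving toward the stationary detector: f₂ = f₁ · v/(v − u) = 26624 × 1474/1466 ≈ 26769 Hz.
Beat frequency: |f₂ − f₀| = 2u·f₀/(v − u) = 2 × 8 × 26480/1466 ≈ 289 Hz.

289 Hz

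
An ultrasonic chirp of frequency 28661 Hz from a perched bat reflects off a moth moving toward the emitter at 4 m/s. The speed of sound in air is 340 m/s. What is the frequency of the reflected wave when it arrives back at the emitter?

29343 Hz

The moth first receives the wave as a moving observer: f₁ = f₀ · (v + u)/v = 28661 × (340 + 4)/340 ≈ 28998 Hz.
On reflection it acts as a source moving toward the stationary detector: f₂ = f₁ · v/(v − u) = 28998 × 340/336 ≈ 29343 Hz.
Equivalently f₂ = f₀ · (v + u)/(v − u).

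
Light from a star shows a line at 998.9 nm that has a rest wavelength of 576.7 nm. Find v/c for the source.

0.500c

λ'/λ₀ = 1.7321 > 1 (redshift), so the source is receding.
λ'/λ₀ = √((1 + β)/(1 − β)) for a receding source ⇒ β = (r² − 1)/(r² + 1) with r = λ'/λ₀.
β = (3.0002 − 1)/(3.0002 + 1) ≈ 0.500.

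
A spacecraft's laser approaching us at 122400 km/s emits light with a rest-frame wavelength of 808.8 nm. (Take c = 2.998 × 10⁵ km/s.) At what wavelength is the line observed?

β = v/c = 122400/299800 = 0.4083.
Relativistic Doppler for wavelength: λ' = λ₀ · √((1 − β)/(1 + β)).
λ' = 808.8 × √(0.5917/1.4083) = 808.8 × 0.64821 ≈ 524.3 nm.

524.3 nm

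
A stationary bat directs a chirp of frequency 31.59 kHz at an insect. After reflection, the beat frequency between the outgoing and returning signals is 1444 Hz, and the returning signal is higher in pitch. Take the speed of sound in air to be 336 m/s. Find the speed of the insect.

Double Doppler shift off a moving reflector: f₂ = f₀ · (v + u)/(v − u) (u > 0 toward emitter).
Returning signal is higher, so f₂ = f₀ + Δf = 31590 + 1444 = 33034 Hz.
Rearranging, u = v · (f₂ − f₀)/(f₂ + f₀) = 336 × 1444/64624 ≈ 7.5 m/s.
So the insect is moving at 7.5 m/s toward the emitter.

7.5 m/s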